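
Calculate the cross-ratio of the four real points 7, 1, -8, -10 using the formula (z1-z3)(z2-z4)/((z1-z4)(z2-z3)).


Step 1: (z1-z3)(z2-z4) = 15 * 11 = 165
Step 2: (z1-z4)(z2-z3) = 17 * 9 = 153
Step 3: Cross-ratio = 165/153 = 55/51

55/51


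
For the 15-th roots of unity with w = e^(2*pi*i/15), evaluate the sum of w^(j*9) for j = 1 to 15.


Step 1: The sum sum_{j=1}^{n} w^(k*j) equals n if n | k, else 0.
Step 2: Here n = 15, k = 9
Step 3: Does n divide k? 15 | 9 -> False
Step 4: Sum = 0

0


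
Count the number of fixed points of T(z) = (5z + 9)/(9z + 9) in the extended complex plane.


Step 1: Fixed points satisfy T(z) = z
Step 2: 9z^2 + 4z - 9 = 0
Step 3: Discriminant = 4^2 - 4*9*(-9) = 340
Step 4: Number of fixed points = 2

2


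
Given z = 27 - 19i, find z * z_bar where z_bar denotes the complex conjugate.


Step 1: conj(z) = 27 + 19i
Step 2: z * conj(z) = 27^2 + (-19)^2
Step 3: = 729 + 361 = 1090

1090


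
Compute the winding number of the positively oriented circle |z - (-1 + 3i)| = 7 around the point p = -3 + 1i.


Step 1: Center c = (-1, 3), radius = 7
Step 2: |p - c|^2 = (-2)^2 + (-2)^2 = 8
Step 3: r^2 = 49
Step 4: |p-c| < r so winding number = 1

1


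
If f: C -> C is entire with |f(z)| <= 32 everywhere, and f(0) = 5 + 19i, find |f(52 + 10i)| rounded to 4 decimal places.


Step 1: By Liouville's theorem, a bounded entire function is constant.
Step 2: f(z) = f(0) = 5 + 19i for all z.
Step 3: |f(w)| = |5 + 19i| = sqrt(25 + 361)
Step 4: = 19.6469

19.6469


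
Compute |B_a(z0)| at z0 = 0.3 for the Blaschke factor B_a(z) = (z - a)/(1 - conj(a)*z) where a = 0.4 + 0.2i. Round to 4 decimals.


Step 1: Numerator z0 - a = 0.3 - (0.4 + 0.2i) = -0.1 - 0.2i
Step 2: Denominator 1 - conj(a)*z0 = 1 - (0.4 - 0.2i)*0.3 = 0.88 + 0.06i
Step 3: |z0 - a|^2 = (-0.1)^2 + (-0.2)^2 = 0.05; |1 - conj(a)*z0|^2 = 0.88^2 + 0.06^2 = 0.778
Step 4: |B_a(0.3)| = sqrt(0.05 / 0.778) = sqrt(0.064267)
Step 5: = 0.2535

0.2535


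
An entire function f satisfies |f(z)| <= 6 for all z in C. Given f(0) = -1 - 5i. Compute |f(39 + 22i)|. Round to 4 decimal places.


Step 1: By Liouville's theorem, a bounded entire function is constant.
Step 2: f(z) = f(0) = -1 - 5i for all z.
Step 3: |f(w)| = |-1 - 5i| = sqrt(1 + 25)
Step 4: = 5.099

5.099


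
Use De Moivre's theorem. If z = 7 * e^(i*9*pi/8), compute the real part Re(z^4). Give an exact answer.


Step 1: By De Moivre's theorem, z^4 = 7^4 * e^(i*4*9*pi/8) = 2401 * (cos(9*pi/2) + i*sin(9*pi/2))
Step 2: |z|^4 = 7^4 = 2401
Step 3: Reduce the angle mod 2*pi: 9*pi/2 - 4*pi = pi/2
Step 4: cos(pi/2) = 0
Step 5: Re(z^4) = 2401 * 0 = 0

0


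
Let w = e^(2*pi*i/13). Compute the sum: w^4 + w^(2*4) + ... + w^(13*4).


Step 1: The sum sum_{j=1}^{n} w^(k*j) equals n if n | k, else 0.
Step 2: Here n = 13, k = 4
Step 3: Does n divide k? 13 | 4 -> False
Step 4: Sum = 0

0


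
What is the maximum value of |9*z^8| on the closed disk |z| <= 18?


Step 1: On |z| = 18, |f(z)| = 9 * |z|^8 = 9 * 18^8
Step 2: By maximum modulus principle, maximum is on boundary.
Step 3: Maximum = 9 * 11019960576 = 99179645184

99179645184


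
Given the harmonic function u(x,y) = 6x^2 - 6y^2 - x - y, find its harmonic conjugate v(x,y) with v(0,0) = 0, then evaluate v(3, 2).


Step 1: v_x = -u_y = 12y + 1
Step 2: v_y = u_x = 12x - 1
Step 3: v = 12xy + x - y + C
Step 4: v(0,0) = 0 => C = 0
Step 5: v(3, 2) = 73

73


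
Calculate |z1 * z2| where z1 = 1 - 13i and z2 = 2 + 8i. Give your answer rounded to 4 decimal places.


Step 1: |z1| = sqrt(1^2 + (-13)^2) = sqrt(170)
Step 2: |z2| = sqrt(2^2 + 8^2) = sqrt(68)
Step 3: |z1*z2| = |z1|*|z2| = sqrt(170) * sqrt(68) = sqrt(170 * 68) = sqrt(11560)
Step 4: = 107.5174

107.5174


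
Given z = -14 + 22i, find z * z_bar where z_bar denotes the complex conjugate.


Step 1: conj(z) = -14 - 22i
Step 2: z * conj(z) = (-14)^2 + 22^2
Step 3: = 196 + 484 = 680

680


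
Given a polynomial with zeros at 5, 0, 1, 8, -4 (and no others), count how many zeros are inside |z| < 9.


Step 1: Check each root:
  z = 5: |5| = 5 < 9
  z = 0: |0| = 0 < 9
  z = 1: |1| = 1 < 9
  z = 8: |8| = 8 < 9
  z = -4: |-4| = 4 < 9
Step 2: Count = 5

5


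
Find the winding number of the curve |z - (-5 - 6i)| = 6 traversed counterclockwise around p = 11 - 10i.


Step 1: Center c = (-5, -6), radius = 6
Step 2: |p - c|^2 = 16^2 + (-4)^2 = 272
Step 3: r^2 = 36
Step 4: |p-c| > r so winding number = 0

0


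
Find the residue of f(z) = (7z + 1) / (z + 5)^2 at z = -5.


Step 1: Pole of order 2 at z = -5
Step 2: Res = lim d/dz [(z + 5)^2 * f(z)] as z -> -5
Step 3: (z + 5)^2 * f(z) = 7z + 1
Step 4: d/dz[7z + 1] = 7

7


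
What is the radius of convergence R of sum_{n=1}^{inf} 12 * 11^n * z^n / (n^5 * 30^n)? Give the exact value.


Step 1: General term a_n = 12 * 11^n / (n^5 * 30^n)
Step 2: By the root test, |a_n|^(1/n) = 12^(1/n) * 11 / (n^(5/n) * 30) -> 11/30 as n -> infinity (since 12^(1/n) -> 1 and n^(5/n) -> 1)
Step 3: R = 1/lim|a_n|^(1/n) = 30/11

30/11


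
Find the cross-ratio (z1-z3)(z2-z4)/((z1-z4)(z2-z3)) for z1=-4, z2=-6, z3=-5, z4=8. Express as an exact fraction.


Step 1: (z1-z3)(z2-z4) = 1 * (-14) = -14
Step 2: (z1-z4)(z2-z3) = (-12) * (-1) = 12
Step 3: Cross-ratio = -14/12 = -7/6

-7/6


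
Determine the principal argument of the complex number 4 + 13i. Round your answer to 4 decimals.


Step 1: z = 4 + 13i
Step 2: arg(z) = atan2(13, 4)
Step 3: arg(z) = 1.2723

1.2723


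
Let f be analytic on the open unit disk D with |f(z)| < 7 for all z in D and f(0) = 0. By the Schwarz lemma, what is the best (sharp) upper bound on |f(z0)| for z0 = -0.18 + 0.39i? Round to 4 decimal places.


Step 1: g = f/7 maps D -> D with g(0) = 0, so by the Schwarz lemma |g(z)| <= |z|, i.e. |f(z)| <= 7|z|; this is sharp (f(z) = 7z).
Step 2: |z0|^2 = (-0.18)^2 + 0.39^2 = 0.1845
Step 3: |z0| = sqrt(0.1845) = 0.429535
Step 4: Best bound = 7 * |z0| = 7 * 0.429535 = 3.0067

3.0067


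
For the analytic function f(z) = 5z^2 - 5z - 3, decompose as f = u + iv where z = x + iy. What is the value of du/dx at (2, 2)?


Step 1: f(z) = 5(x+iy)^2 - 5(x+iy) - 3
Step 2: u = 5(x^2 - y^2) - 5x - 3
Step 3: u_x = 10x - 5
Step 4: At (2, 2): u_x = 20 - 5 = 15

15


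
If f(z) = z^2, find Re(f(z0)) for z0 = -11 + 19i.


Step 1: z0 = -11 + 19i
Step 2: z0^2 = (-11)^2 - 19^2 - 418i
Step 3: real part = 121 - 361 = -240

-240


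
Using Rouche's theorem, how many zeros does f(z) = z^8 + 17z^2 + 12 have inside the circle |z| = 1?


Step 1: On |z| = 1 the three terms have sizes |z^8| = 1^8 = 1, |17z^2| = 17*1^2 = 17, |12| = 12
Step 2: The dominant term is g(z) = 17z^2; let h(z) = z^8 + 12 so f = g + h
Step 3: On |z| = 1: |g| = 17 and |h| <= 1 + 12 = 13
Step 4: Since 17 > 13, |h| < |g| on |z| = 1, so by Rouche f has the same number of zeros as g inside |z| < 1
Step 5: g(z) = 17z^2 has 2 zeros (at the origin, multiplicity 2) inside |z| < 1. Answer = 2

2


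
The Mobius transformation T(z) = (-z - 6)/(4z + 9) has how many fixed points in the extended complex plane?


Step 1: Fixed points satisfy T(z) = z
Step 2: 4z^2 + 10z + 6 = 0
Step 3: Discriminant = 10^2 - 4*4*6 = 4
Step 4: Number of fixed points = 2

2


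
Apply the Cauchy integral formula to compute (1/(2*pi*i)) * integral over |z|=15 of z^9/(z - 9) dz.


Step 1: f(z) = z^9, a = 9 is inside |z| = 15
Step 2: By Cauchy integral formula: (1/(2pi*i)) * integral = f(a)
Step 3: f(9) = 9^9 = 387420489

387420489


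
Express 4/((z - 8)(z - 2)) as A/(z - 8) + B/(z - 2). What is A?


Step 1: Multiply both sides by (z - 8) and set z = 8
Step 2: A = 4 / (8 - 2)
Step 3: A = 4 / 6
Step 4: A = 2/3

2/3


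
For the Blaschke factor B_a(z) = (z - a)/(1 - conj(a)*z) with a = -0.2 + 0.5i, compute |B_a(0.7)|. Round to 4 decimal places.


Step 1: Numerator z0 - a = 0.7 - (-0.2 + 0.5i) = 0.9 - 0.5i
Step 2: Denominator 1 - conj(a)*z0 = 1 - (-0.2 - 0.5i)*0.7 = 1.14 + 0.35i
Step 3: |z0 - a|^2 = 0.9^2 + (-0.5)^2 = 1.06; |1 - conj(a)*z0|^2 = 1.14^2 + 0.35^2 = 1.4221
Step 4: |B_a(0.7)| = sqrt(1.06 / 1.4221) = sqrt(0.745377)
Step 5: = 0.8634

0.8634


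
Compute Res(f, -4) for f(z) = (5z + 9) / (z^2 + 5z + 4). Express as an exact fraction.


Step 1: Q(z) = z^2 + 5z + 4 = (z + 4)(z + 1)
Step 2: Q'(z) = 2z + 5
Step 3: Q'(-4) = -3, P(-4) = -11
Step 4: Res = P(-4)/Q'(-4) = -11/(-3) = 11/3

11/3


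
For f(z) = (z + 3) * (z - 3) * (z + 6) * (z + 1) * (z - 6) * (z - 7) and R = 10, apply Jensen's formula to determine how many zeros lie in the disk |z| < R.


Jensen's formula: (1/2pi)*integral log|f(Re^it)|dt = log|f(0)| + sum_{|a_k|<R} log(R/|a_k|)
Step 1: f(0) = 3 * (-3) * 6 * 1 * (-6) * (-7) = -2268
Step 2: log|f(0)| = log|-3| + log|3| + log|-6| + log|-1| + log|6| + log|7| = 7.7267
Step 3: Zeros inside |z| < 10: -3, 3, -6, -1, 6, 7
Step 4: Jensen sum = log(10/3) + log(10/3) + log(10/6) + log(10/1) + log(10/6) + log(10/7) = 6.0889
Step 5: n(R) = number of terms in the Jensen sum = count of zeros inside |z| < 10 = 6

6


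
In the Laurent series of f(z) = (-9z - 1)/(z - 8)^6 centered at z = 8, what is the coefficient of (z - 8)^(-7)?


Step 1: Write the numerator in powers of (z - 8): -9z - 1 = -9(z - 8) + (-9*8 - 1) = -9(z - 8) - 73
Step 2: Divide by (z - 8)^6: f(z) = -73(z - 8)^(-6) - 9(z - 8)^(-5)
Step 3: This finite sum is the Laurent series of f about z = 8.
Step 4: Only the powers -6 and -5 appear, so the coefficient of (z - 8)^(-7) = 0

0


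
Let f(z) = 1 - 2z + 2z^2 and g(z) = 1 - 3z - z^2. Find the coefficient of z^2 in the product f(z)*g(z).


Step 1: z^2 term in f*g comes from: (1)*(-z^2) + (-2z)*(-3z) + (2z^2)*(1)
Step 2: = -1 + 6 + 2
Step 3: = 7

7


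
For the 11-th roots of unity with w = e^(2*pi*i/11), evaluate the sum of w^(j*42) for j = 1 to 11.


Step 1: The sum sum_{j=1}^{n} w^(k*j) equals n if n | k, else 0.
Step 2: Here n = 11, k = 42
Step 3: Does n divide k? 11 | 42 -> False
Step 4: Sum = 0

0


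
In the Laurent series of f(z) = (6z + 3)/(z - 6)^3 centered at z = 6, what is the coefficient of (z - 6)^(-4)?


Step 1: Write the numerator in powers of (z - 6): 6z + 3 = 6(z - 6) + (6*6 + 3) = 6(z - 6) + 39
Step 2: Divide by (z - 6)^3: f(z) = 39(z - 6)^(-3) + 6(z - 6)^(-2)
Step 3: This finite sum is the Laurent series of f about z = 6.
Step 4: Only the powers -3 and -2 appear, so the coefficient of (z - 6)^(-4) = 0

0


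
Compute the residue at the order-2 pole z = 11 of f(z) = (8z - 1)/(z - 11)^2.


Step 1: Pole of order 2 at z = 11
Step 2: Res = lim d/dz [(z - 11)^2 * f(z)] as z -> 11
Step 3: (z - 11)^2 * f(z) = 8z - 1
Step 4: d/dz[8z - 1] = 8

8


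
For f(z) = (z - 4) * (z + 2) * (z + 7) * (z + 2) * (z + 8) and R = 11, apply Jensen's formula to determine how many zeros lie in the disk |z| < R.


Jensen's formula: (1/2pi)*integral log|f(Re^it)|dt = log|f(0)| + sum_{|a_k|<R} log(R/|a_k|)
Step 1: f(0) = (-4) * 2 * 7 * 2 * 8 = -896
Step 2: log|f(0)| = log|4| + log|-2| + log|-7| + log|-2| + log|-8| = 6.7979
Step 3: Zeros inside |z| < 11: 4, -2, -7, -2, -8
Step 4: Jensen sum = log(11/4) + log(11/2) + log(11/7) + log(11/2) + log(11/8) = 5.1915
Step 5: n(R) = number of terms in the Jensen sum = count of zeros inside |z| < 11 = 5

5


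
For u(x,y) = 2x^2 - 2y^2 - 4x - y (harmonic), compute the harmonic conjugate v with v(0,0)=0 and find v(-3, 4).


Step 1: v_x = -u_y = 4y + 1
Step 2: v_y = u_x = 4x - 4
Step 3: v = 4xy + x - 4y + C
Step 4: v(0,0) = 0 => C = 0
Step 5: v(-3, 4) = -67

-67


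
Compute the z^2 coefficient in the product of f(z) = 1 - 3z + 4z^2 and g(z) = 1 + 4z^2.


Step 1: z^2 term in f*g comes from: (1)*(4z^2) + (-3z)*(0) + (4z^2)*(1)
Step 2: = 4 + 0 + 4
Step 3: = 8

8


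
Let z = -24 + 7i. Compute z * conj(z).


Step 1: conj(z) = -24 - 7i
Step 2: z * conj(z) = (-24)^2 + 7^2
Step 3: = 576 + 49 = 625

625


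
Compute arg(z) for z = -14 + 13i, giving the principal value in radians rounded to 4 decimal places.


Step 1: z = -14 + 13i
Step 2: arg(z) = atan2(13, -14)
Step 3: arg(z) = 2.3932

2.3932


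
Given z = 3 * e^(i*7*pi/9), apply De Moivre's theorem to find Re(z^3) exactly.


Step 1: By De Moivre's theorem, z^3 = 3^3 * e^(i*3*7*pi/9) = 27 * (cos(7*pi/3) + i*sin(7*pi/3))
Step 2: |z|^3 = 3^3 = 27
Step 3: Reduce the angle mod 2*pi: 7*pi/3 - 2*pi = pi/3
Step 4: cos(pi/3) = 1/2
Step 5: Re(z^3) = 27 * 1/2 = 27/2

27/2


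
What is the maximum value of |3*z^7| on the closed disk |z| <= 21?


Step 1: On |z| = 21, |f(z)| = 3 * |z|^7 = 3 * 21^7
Step 2: By maximum modulus principle, maximum is on boundary.
Step 3: Maximum = 3 * 1801088541 = 5403265623

5403265623


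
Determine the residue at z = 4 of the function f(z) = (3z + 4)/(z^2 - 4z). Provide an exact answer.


Step 1: Q(z) = z^2 - 4z = (z - 4)(z)
Step 2: Q'(z) = 2z - 4
Step 3: Q'(4) = 4, P(4) = 16
Step 4: Res = P(4)/Q'(4) = 16/4 = 4

4


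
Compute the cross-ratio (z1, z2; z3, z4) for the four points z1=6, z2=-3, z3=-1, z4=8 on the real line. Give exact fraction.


Step 1: (z1-z3)(z2-z4) = 7 * (-11) = -77
Step 2: (z1-z4)(z2-z3) = (-2) * (-2) = 4
Step 3: Cross-ratio = -77/4 = -77/4

-77/4


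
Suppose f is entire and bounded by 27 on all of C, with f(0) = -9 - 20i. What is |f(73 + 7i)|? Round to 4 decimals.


Step 1: By Liouville's theorem, a bounded entire function is constant.
Step 2: f(z) = f(0) = -9 - 20i for all z.
Step 3: |f(w)| = |-9 - 20i| = sqrt(81 + 400)
Step 4: = 21.9317

21.9317


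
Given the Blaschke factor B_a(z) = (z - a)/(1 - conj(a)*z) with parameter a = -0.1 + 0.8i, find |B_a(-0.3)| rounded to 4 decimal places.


Step 1: Numerator z0 - a = -0.3 - (-0.1 + 0.8i) = -0.2 - 0.8i
Step 2: Denominator 1 - conj(a)*z0 = 1 - (-0.1 - 0.8i)*(-0.3) = 0.97 - 0.24i
Step 3: |z0 - a|^2 = (-0.2)^2 + (-0.8)^2 = 0.68; |1 - conj(a)*z0|^2 = 0.97^2 + (-0.24)^2 = 0.9985
Step 4: |B_a(-0.3)| = sqrt(0.68 / 0.9985) = sqrt(0.681022)
Step 5: = 0.8252

0.8252


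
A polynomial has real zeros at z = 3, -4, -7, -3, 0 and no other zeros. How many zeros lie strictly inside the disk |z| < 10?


Step 1: Check each root:
  z = 3: |3| = 3 < 10
  z = -4: |-4| = 4 < 10
  z = -7: |-7| = 7 < 10
  z = -3: |-3| = 3 < 10
  z = 0: |0| = 0 < 10
Step 2: Count = 5

5


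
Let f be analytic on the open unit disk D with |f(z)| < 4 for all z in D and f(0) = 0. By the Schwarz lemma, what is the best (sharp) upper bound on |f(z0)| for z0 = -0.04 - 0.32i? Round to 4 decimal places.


Step 1: g = f/4 maps D -> D with g(0) = 0, so by the Schwarz lemma |g(z)| <= |z|, i.e. |f(z)| <= 4|z|; this is sharp (f(z) = 4z).
Step 2: |z0|^2 = (-0.04)^2 + (-0.32)^2 = 0.104
Step 3: |z0| = sqrt(0.104) = 0.32249
Step 4: Best bound = 4 * |z0| = 4 * 0.32249 = 1.29

1.29


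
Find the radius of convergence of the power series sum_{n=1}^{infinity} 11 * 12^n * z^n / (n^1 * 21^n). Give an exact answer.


Step 1: General term a_n = 11 * 12^n / (n^1 * 21^n)
Step 2: By the root test, |a_n|^(1/n) = 11^(1/n) * 12 / (n^(1/n) * 21) -> 12/21 as n -> infinity (since 11^(1/n) -> 1 and n^(1/n) -> 1)
Step 3: R = 1/lim|a_n|^(1/n) = 21/12 = 7/4

7/4


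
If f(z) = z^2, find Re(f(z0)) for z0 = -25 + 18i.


Step 1: z0 = -25 + 18i
Step 2: z0^2 = (-25)^2 - 18^2 - 900i
Step 3: real part = 625 - 324 = 301

301


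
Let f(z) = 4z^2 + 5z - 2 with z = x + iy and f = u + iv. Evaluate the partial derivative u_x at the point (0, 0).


Step 1: f(z) = 4(x+iy)^2 + 5(x+iy) - 2
Step 2: u = 4(x^2 - y^2) + 5x - 2
Step 3: u_x = 8x + 5
Step 4: At (0, 0): u_x = 0 + 5 = 5

5


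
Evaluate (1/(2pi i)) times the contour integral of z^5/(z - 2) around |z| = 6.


Step 1: f(z) = z^5, a = 2 is inside |z| = 6
Step 2: By Cauchy integral formula: (1/(2pi*i)) * integral = f(a)
Step 3: f(2) = 2^5 = 32

32


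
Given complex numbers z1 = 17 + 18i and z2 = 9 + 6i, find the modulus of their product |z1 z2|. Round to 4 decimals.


Step 1: |z1| = sqrt(17^2 + 18^2) = sqrt(613)
Step 2: |z2| = sqrt(9^2 + 6^2) = sqrt(117)
Step 3: |z1*z2| = |z1|*|z2| = sqrt(613) * sqrt(117) = sqrt(613 * 117) = sqrt(71721)
Step 4: = 267.8078

267.8078


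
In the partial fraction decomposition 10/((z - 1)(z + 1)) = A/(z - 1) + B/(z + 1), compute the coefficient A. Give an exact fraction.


Step 1: Multiply both sides by (z - 1) and set z = 1
Step 2: A = 10 / (1 + 1)
Step 3: A = 10 / 2
Step 4: A = 5

5


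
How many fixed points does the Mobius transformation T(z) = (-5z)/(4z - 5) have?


Step 1: Fixed points satisfy T(z) = z
Step 2: 4z^2 = 0
Step 3: Discriminant = 0^2 - 4*4*0 = 0
Step 4: Number of fixed points = 1

1


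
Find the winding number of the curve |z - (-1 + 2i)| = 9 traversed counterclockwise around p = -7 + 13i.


Step 1: Center c = (-1, 2), radius = 9
Step 2: |p - c|^2 = (-6)^2 + 11^2 = 157
Step 3: r^2 = 81
Step 4: |p-c| > r so winding number = 0

0


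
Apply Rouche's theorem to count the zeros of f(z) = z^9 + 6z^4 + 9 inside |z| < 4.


Step 1: On |z| = 4 the three terms have sizes |z^9| = 4^9 = 262144, |6z^4| = 6*4^4 = 1536, |9| = 9
Step 2: The dominant term is g(z) = z^9; let h(z) = 6z^4 + 9 so f = g + h
Step 3: On |z| = 4: |g| = 262144 and |h| <= 1536 + 9 = 1545
Step 4: Since 262144 > 1545, |h| < |g| on |z| = 4, so by Rouche f has the same number of zeros as g inside |z| < 4
Step 5: g(z) = z^9 has 9 zeros (all at the origin) inside |z| < 4. Answer = 9

9


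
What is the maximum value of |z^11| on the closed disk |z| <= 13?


Step 1: On |z| = 13, |f(z)| = |z|^11 = 13^11
Step 2: By maximum modulus principle, maximum is on boundary.
Step 3: Maximum = 1792160394037 = 1792160394037

1792160394037


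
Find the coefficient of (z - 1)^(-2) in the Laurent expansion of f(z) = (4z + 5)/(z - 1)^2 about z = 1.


Step 1: Write the numerator in powers of (z - 1): 4z + 5 = 4(z - 1) + (4*1 + 5) = 4(z - 1) + 9
Step 2: Divide by (z - 1)^2: f(z) = 9(z - 1)^(-2) + 4(z - 1)^(-1)
Step 3: This finite sum is the Laurent series of f about z = 1.
Step 4: Coefficient of (z - 1)^(-2) = 4*1 + 5 = 9

9


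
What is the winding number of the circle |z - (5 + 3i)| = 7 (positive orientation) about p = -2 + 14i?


Step 1: Center c = (5, 3), radius = 7
Step 2: |p - c|^2 = (-7)^2 + 11^2 = 170
Step 3: r^2 = 49
Step 4: |p-c| > r so winding number = 0

0


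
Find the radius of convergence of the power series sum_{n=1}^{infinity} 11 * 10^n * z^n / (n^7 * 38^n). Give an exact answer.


Step 1: General term a_n = 11 * 10^n / (n^7 * 38^n)
Step 2: By the root test, |a_n|^(1/n) = 11^(1/n) * 10 / (n^(7/n) * 38) -> 10/38 as n -> infinity (since 11^(1/n) -> 1 and n^(7/n) -> 1)
Step 3: R = 1/lim|a_n|^(1/n) = 38/10 = 19/5

19/5


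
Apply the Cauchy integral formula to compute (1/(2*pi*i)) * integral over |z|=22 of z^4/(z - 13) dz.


Step 1: f(z) = z^4, a = 13 is inside |z| = 22
Step 2: By Cauchy integral formula: (1/(2pi*i)) * integral = f(a)
Step 3: f(13) = 13^4 = 28561

28561


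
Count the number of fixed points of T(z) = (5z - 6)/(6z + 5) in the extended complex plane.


Step 1: Fixed points satisfy T(z) = z
Step 2: 6z^2 + 6 = 0
Step 3: Discriminant = 0^2 - 4*6*6 = -144
Step 4: Number of fixed points = 2

2


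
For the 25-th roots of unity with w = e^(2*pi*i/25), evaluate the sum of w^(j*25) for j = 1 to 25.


Step 1: The sum sum_{j=1}^{n} w^(k*j) equals n if n | k, else 0.
Step 2: Here n = 25, k = 25
Step 3: Does n divide k? 25 | 25 -> True
Step 4: Sum = 25

25


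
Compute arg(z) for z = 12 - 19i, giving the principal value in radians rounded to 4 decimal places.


Step 1: z = 12 - 19i
Step 2: arg(z) = atan2(-19, 12)
Step 3: arg(z) = -1.0075

-1.0075


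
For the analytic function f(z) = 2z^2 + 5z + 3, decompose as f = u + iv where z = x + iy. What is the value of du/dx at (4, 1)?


Step 1: f(z) = 2(x+iy)^2 + 5(x+iy) + 3
Step 2: u = 2(x^2 - y^2) + 5x + 3
Step 3: u_x = 4x + 5
Step 4: At (4, 1): u_x = 16 + 5 = 21

21


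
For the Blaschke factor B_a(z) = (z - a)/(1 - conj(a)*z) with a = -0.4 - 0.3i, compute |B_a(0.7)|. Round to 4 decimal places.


Step 1: Numerator z0 - a = 0.7 - (-0.4 - 0.3i) = 1.1 + 0.3i
Step 2: Denominator 1 - conj(a)*z0 = 1 - (-0.4 + 0.3i)*0.7 = 1.28 - 0.21i
Step 3: |z0 - a|^2 = 1.1^2 + 0.3^2 = 1.3; |1 - conj(a)*z0|^2 = 1.28^2 + (-0.21)^2 = 1.6825
Step 4: |B_a(0.7)| = sqrt(1.3 / 1.6825) = sqrt(0.77266)
Step 5: = 0.879

0.879


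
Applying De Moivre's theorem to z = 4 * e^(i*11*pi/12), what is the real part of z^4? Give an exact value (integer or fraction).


Step 1: By De Moivre's theorem, z^4 = 4^4 * e^(i*4*11*pi/12) = 256 * (cos(11*pi/3) + i*sin(11*pi/3))
Step 2: |z|^4 = 4^4 = 256
Step 3: Reduce the angle mod 2*pi: 11*pi/3 - 2*pi = 5*pi/3
Step 4: cos(5*pi/3) = 1/2
Step 5: Re(z^4) = 256 * 1/2 = 128

128


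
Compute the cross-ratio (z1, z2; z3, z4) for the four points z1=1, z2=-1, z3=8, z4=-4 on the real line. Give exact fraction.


Step 1: (z1-z3)(z2-z4) = (-7) * 3 = -21
Step 2: (z1-z4)(z2-z3) = 5 * (-9) = -45
Step 3: Cross-ratio = 21/45 = 7/15

7/15


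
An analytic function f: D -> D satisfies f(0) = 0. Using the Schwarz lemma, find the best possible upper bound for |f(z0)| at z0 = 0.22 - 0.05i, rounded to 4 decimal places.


Step 1: Schwarz lemma: if f: D -> D is analytic with f(0) = 0, then |f(z)| <= |z| for all z in D, and this is sharp (f(z) = z).
Step 2: |z0|^2 = 0.22^2 + (-0.05)^2 = 0.0509
Step 3: |z0| = sqrt(0.0509) = 0.22561
Step 4: Best bound = |z0| = 0.2256

0.2256


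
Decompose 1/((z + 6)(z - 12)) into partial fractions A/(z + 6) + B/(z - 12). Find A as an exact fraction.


Step 1: Multiply both sides by (z + 6) and set z = -6
Step 2: A = 1 / (-6 - 12)
Step 3: A = 1 / (-18)
Step 4: A = -1/18

-1/18


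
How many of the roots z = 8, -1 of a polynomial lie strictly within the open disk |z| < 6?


Step 1: Check each root:
  z = 8: |8| = 8 >= 6
  z = -1: |-1| = 1 < 6
Step 2: Count = 1

1


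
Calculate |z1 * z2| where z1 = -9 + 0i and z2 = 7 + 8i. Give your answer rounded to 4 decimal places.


Step 1: |z1| = sqrt((-9)^2 + 0^2) = sqrt(81)
Step 2: |z2| = sqrt(7^2 + 8^2) = sqrt(113)
Step 3: |z1*z2| = |z1|*|z2| = sqrt(81) * sqrt(113) = sqrt(81 * 113) = sqrt(9153)
Step 4: = 95.6713

95.6713


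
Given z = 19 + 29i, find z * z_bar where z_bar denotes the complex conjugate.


Step 1: conj(z) = 19 - 29i
Step 2: z * conj(z) = 19^2 + 29^2
Step 3: = 361 + 841 = 1202

1202


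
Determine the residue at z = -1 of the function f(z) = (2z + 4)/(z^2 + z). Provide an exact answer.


Step 1: Q(z) = z^2 + z = (z + 1)(z)
Step 2: Q'(z) = 2z + 1
Step 3: Q'(-1) = -1, P(-1) = 2
Step 4: Res = P(-1)/Q'(-1) = 2/(-1) = -2

-2


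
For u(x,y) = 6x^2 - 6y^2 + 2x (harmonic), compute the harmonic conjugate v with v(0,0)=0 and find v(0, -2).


Step 1: v_x = -u_y = 12y + 0
Step 2: v_y = u_x = 12x + 2
Step 3: v = 12xy + 2y + C
Step 4: v(0,0) = 0 => C = 0
Step 5: v(0, -2) = -4

-4


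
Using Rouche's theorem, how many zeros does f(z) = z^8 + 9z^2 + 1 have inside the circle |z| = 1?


Step 1: On |z| = 1 the three terms have sizes |z^8| = 1^8 = 1, |9z^2| = 9*1^2 = 9, |1| = 1
Step 2: The dominant term is g(z) = 9z^2; let h(z) = z^8 + 1 so f = g + h
Step 3: On |z| = 1: |g| = 9 and |h| <= 1 + 1 = 2
Step 4: Since 9 > 2, |h| < |g| on |z| = 1, so by Rouche f has the same number of zeros as g inside |z| < 1
Step 5: g(z) = 9z^2 has 2 zeros (at the origin, multiplicity 2) inside |z| < 1. Answer = 2

2


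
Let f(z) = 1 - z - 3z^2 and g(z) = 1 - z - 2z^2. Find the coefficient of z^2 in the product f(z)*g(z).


Step 1: z^2 term in f*g comes from: (1)*(-2z^2) + (-z)*(-z) + (-3z^2)*(1)
Step 2: = -2 + 1 - 3
Step 3: = -4

-4


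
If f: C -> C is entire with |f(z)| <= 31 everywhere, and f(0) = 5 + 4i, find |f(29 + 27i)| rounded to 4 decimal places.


Step 1: By Liouville's theorem, a bounded entire function is constant.
Step 2: f(z) = f(0) = 5 + 4i for all z.
Step 3: |f(w)| = |5 + 4i| = sqrt(25 + 16)
Step 4: = 6.4031

6.4031


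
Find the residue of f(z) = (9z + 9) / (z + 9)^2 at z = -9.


Step 1: Pole of order 2 at z = -9
Step 2: Res = lim d/dz [(z + 9)^2 * f(z)] as z -> -9
Step 3: (z + 9)^2 * f(z) = 9z + 9
Step 4: d/dz[9z + 9] = 9

9


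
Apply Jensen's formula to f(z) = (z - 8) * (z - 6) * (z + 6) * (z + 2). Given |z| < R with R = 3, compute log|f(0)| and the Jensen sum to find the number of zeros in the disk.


Jensen's formula: (1/2pi)*integral log|f(Re^it)|dt = log|f(0)| + sum_{|a_k|<R} log(R/|a_k|)
Step 1: f(0) = (-8) * (-6) * 6 * 2 = 576
Step 2: log|f(0)| = log|8| + log|6| + log|-6| + log|-2| = 6.3561
Step 3: Zeros inside |z| < 3: -2
Step 4: Jensen sum = log(3/2) = 0.4055
Step 5: n(R) = number of terms in the Jensen sum = count of zeros inside |z| < 3 = 1

1


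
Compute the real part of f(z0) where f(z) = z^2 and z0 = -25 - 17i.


Step 1: z0 = -25 - 17i
Step 2: z0^2 = (-25)^2 - (-17)^2 + 850i
Step 3: real part = 625 - 289 = 336

336


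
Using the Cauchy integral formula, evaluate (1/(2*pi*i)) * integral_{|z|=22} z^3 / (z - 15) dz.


Step 1: f(z) = z^3, a = 15 is inside |z| = 22
Step 2: By Cauchy integral formula: (1/(2pi*i)) * integral = f(a)
Step 3: f(15) = 15^3 = 3375

3375


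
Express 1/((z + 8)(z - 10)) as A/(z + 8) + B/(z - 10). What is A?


Step 1: Multiply both sides by (z + 8) and set z = -8
Step 2: A = 1 / (-8 - 10)
Step 3: A = 1 / (-18)
Step 4: A = -1/18

-1/18


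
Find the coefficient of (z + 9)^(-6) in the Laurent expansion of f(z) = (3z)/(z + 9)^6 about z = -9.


Step 1: Write the numerator in powers of (z + 9): 3z = 3(z + 9) + (3*(-9) + 0) = 3(z + 9) - 27
Step 2: Divide by (z + 9)^6: f(z) = -27(z + 9)^(-6) + 3(z + 9)^(-5)
Step 3: This finite sum is the Laurent series of f about z = -9.
Step 4: Coefficient of (z + 9)^(-6) = 3*(-9) + 0 = -27

-27


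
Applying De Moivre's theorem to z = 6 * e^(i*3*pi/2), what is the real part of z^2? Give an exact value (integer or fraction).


Step 1: By De Moivre's theorem, z^2 = 6^2 * e^(i*2*3*pi/2) = 36 * (cos(3*pi) + i*sin(3*pi))
Step 2: |z|^2 = 6^2 = 36
Step 3: Reduce the angle mod 2*pi: 3*pi - 2*pi = pi
Step 4: cos(pi) = -1
Step 5: Re(z^2) = 36 * (-1) = -36

-36


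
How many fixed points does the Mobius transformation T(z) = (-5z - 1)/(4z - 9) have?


Step 1: Fixed points satisfy T(z) = z
Step 2: 4z^2 - 4z + 1 = 0
Step 3: Discriminant = (-4)^2 - 4*4*1 = 0
Step 4: Number of fixed points = 1

1


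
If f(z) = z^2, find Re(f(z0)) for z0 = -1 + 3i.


Step 1: z0 = -1 + 3i
Step 2: z0^2 = (-1)^2 - 3^2 - 6i
Step 3: real part = 1 - 9 = -8

-8


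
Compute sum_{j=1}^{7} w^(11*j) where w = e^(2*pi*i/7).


Step 1: The sum sum_{j=1}^{n} w^(k*j) equals n if n | k, else 0.
Step 2: Here n = 7, k = 11
Step 3: Does n divide k? 7 | 11 -> False
Step 4: Sum = 0

0


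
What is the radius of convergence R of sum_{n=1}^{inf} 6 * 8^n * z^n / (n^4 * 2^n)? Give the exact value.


Step 1: General term a_n = 6 * 8^n / (n^4 * 2^n)
Step 2: By the root test, |a_n|^(1/n) = 6^(1/n) * 8 / (n^(4/n) * 2) -> 8/2 as n -> infinity (since 6^(1/n) -> 1 and n^(4/n) -> 1)
Step 3: R = 1/lim|a_n|^(1/n) = 2/8 = 1/4

1/4


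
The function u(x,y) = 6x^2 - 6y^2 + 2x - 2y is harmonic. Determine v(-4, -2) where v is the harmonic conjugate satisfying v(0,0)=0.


Step 1: v_x = -u_y = 12y + 2
Step 2: v_y = u_x = 12x + 2
Step 3: v = 12xy + 2x + 2y + C
Step 4: v(0,0) = 0 => C = 0
Step 5: v(-4, -2) = 84

84


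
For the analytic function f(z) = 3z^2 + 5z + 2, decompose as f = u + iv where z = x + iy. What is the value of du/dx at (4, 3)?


Step 1: f(z) = 3(x+iy)^2 + 5(x+iy) + 2
Step 2: u = 3(x^2 - y^2) + 5x + 2
Step 3: u_x = 6x + 5
Step 4: At (4, 3): u_x = 24 + 5 = 29

29


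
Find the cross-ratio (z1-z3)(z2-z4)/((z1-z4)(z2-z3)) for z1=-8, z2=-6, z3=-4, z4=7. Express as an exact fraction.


Step 1: (z1-z3)(z2-z4) = (-4) * (-13) = 52
Step 2: (z1-z4)(z2-z3) = (-15) * (-2) = 30
Step 3: Cross-ratio = 52/30 = 26/15

26/15


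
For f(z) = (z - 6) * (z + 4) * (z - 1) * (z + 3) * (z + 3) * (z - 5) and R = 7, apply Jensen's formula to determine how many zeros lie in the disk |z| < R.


Jensen's formula: (1/2pi)*integral log|f(Re^it)|dt = log|f(0)| + sum_{|a_k|<R} log(R/|a_k|)
Step 1: f(0) = (-6) * 4 * (-1) * 3 * 3 * (-5) = -1080
Step 2: log|f(0)| = log|6| + log|-4| + log|1| + log|-3| + log|-3| + log|5| = 6.9847
Step 3: Zeros inside |z| < 7: 6, -4, 1, -3, -3, 5
Step 4: Jensen sum = log(7/6) + log(7/4) + log(7/1) + log(7/3) + log(7/3) + log(7/5) = 4.6907
Step 5: n(R) = number of terms in the Jensen sum = count of zeros inside |z| < 7 = 6

6


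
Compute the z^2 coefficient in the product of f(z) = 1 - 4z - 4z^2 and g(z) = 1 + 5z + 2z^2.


Step 1: z^2 term in f*g comes from: (1)*(2z^2) + (-4z)*(5z) + (-4z^2)*(1)
Step 2: = 2 - 20 - 4
Step 3: = -22

-22


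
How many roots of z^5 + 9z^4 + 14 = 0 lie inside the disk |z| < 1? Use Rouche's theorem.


Step 1: On |z| = 1 the three terms have sizes |z^5| = 1^5 = 1, |9z^4| = 9*1^4 = 9, |14| = 14
Step 2: The dominant term is g(z) = 14; let h(z) = z^5 + 9z^4 so f = g + h
Step 3: On |z| = 1: |g| = 14 and |h| <= 1 + 9 = 10
Step 4: Since 14 > 10, |h| < |g| on |z| = 1, so by Rouche f has the same number of zeros as g inside |z| < 1
Step 5: g(z) = 14 is a nonzero constant with no zeros inside |z| < 1. Answer = 0

0


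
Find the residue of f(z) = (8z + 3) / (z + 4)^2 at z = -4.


Step 1: Pole of order 2 at z = -4
Step 2: Res = lim d/dz [(z + 4)^2 * f(z)] as z -> -4
Step 3: (z + 4)^2 * f(z) = 8z + 3
Step 4: d/dz[8z + 3] = 8

8


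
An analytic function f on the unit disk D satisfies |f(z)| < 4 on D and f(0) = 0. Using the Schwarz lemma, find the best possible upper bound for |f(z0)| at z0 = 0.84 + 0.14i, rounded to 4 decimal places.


Step 1: g = f/4 maps D -> D with g(0) = 0, so by the Schwarz lemma |g(z)| <= |z|, i.e. |f(z)| <= 4|z|; this is sharp (f(z) = 4z).
Step 2: |z0|^2 = 0.84^2 + 0.14^2 = 0.7252
Step 3: |z0| = sqrt(0.7252) = 0.851587
Step 4: Best bound = 4 * |z0| = 4 * 0.851587 = 3.4063

3.4063


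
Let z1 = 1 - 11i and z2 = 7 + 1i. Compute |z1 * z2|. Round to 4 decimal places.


Step 1: |z1| = sqrt(1^2 + (-11)^2) = sqrt(122)
Step 2: |z2| = sqrt(7^2 + 1^2) = sqrt(50)
Step 3: |z1*z2| = |z1|*|z2| = sqrt(122) * sqrt(50) = sqrt(122 * 50) = sqrt(6100)
Step 4: = 78.1025

78.1025


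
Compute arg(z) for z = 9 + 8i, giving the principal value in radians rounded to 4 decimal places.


Step 1: z = 9 + 8i
Step 2: arg(z) = atan2(8, 9)
Step 3: arg(z) = 0.7266

0.7266


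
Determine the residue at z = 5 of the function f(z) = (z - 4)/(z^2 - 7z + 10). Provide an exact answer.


Step 1: Q(z) = z^2 - 7z + 10 = (z - 5)(z - 2)
Step 2: Q'(z) = 2z - 7
Step 3: Q'(5) = 3, P(5) = 1
Step 4: Res = P(5)/Q'(5) = 1/3 = 1/3

1/3


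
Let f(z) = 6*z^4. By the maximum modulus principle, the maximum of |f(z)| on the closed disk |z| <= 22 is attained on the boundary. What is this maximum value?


Step 1: On |z| = 22, |f(z)| = 6 * |z|^4 = 6 * 22^4
Step 2: By maximum modulus principle, maximum is on boundary.
Step 3: Maximum = 6 * 234256 = 1405536

1405536


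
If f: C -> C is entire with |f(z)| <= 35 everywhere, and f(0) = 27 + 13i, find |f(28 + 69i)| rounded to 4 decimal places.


Step 1: By Liouville's theorem, a bounded entire function is constant.
Step 2: f(z) = f(0) = 27 + 13i for all z.
Step 3: |f(w)| = |27 + 13i| = sqrt(729 + 169)
Step 4: = 29.9666

29.9666


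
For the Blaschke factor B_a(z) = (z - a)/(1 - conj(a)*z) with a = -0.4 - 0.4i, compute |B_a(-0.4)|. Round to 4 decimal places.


Step 1: Numerator z0 - a = -0.4 - (-0.4 - 0.4i) = 0 + 0.4i
Step 2: Denominator 1 - conj(a)*z0 = 1 - (-0.4 + 0.4i)*(-0.4) = 0.84 + 0.16i
Step 3: |z0 - a|^2 = 0^2 + 0.4^2 = 0.16; |1 - conj(a)*z0|^2 = 0.84^2 + 0.16^2 = 0.7312
Step 4: |B_a(-0.4)| = sqrt(0.16 / 0.7312) = sqrt(0.218818)
Step 5: = 0.4678

0.4678


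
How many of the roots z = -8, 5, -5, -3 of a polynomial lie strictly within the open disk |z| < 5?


Step 1: Check each root:
  z = -8: |-8| = 8 >= 5
  z = 5: |5| = 5 >= 5
  z = -5: |-5| = 5 >= 5
  z = -3: |-3| = 3 < 5
Step 2: Count = 1

1


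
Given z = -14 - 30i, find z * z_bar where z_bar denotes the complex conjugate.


Step 1: conj(z) = -14 + 30i
Step 2: z * conj(z) = (-14)^2 + (-30)^2
Step 3: = 196 + 900 = 1096

1096


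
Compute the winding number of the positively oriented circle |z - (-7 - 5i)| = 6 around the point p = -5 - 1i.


Step 1: Center c = (-7, -5), radius = 6
Step 2: |p - c|^2 = 2^2 + 4^2 = 20
Step 3: r^2 = 36
Step 4: |p-c| < r so winding number = 1

1


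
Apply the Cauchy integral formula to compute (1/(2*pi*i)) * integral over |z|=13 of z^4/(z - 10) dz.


Step 1: f(z) = z^4, a = 10 is inside |z| = 13
Step 2: By Cauchy integral formula: (1/(2pi*i)) * integral = f(a)
Step 3: f(10) = 10^4 = 10000

10000


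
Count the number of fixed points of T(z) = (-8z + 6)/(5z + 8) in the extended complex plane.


Step 1: Fixed points satisfy T(z) = z
Step 2: 5z^2 + 16z - 6 = 0
Step 3: Discriminant = 16^2 - 4*5*(-6) = 376
Step 4: Number of fixed points = 2

2


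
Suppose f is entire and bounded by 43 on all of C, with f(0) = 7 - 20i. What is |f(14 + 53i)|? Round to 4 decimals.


Step 1: By Liouville's theorem, a bounded entire function is constant.
Step 2: f(z) = f(0) = 7 - 20i for all z.
Step 3: |f(w)| = |7 - 20i| = sqrt(49 + 400)
Step 4: = 21.1896

21.1896


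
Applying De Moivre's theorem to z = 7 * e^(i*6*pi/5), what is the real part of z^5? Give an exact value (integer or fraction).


Step 1: By De Moivre's theorem, z^5 = 7^5 * e^(i*5*6*pi/5) = 16807 * (cos(6*pi) + i*sin(6*pi))
Step 2: |z|^5 = 7^5 = 16807
Step 3: Reduce the angle mod 2*pi: 6*pi - 6*pi = 0
Step 4: cos(0) = 1
Step 5: Re(z^5) = 16807 * 1 = 16807

16807


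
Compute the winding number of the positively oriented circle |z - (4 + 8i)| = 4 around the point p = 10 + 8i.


Step 1: Center c = (4, 8), radius = 4
Step 2: |p - c|^2 = 6^2 + 0^2 = 36
Step 3: r^2 = 16
Step 4: |p-c| > r so winding number = 0

0


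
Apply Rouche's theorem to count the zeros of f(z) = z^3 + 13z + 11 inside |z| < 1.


Step 1: On |z| = 1 the three terms have sizes |z^3| = 1^3 = 1, |13z| = 13*1 = 13, |11| = 11
Step 2: The dominant term is g(z) = 13z; let h(z) = z^3 + 11 so f = g + h
Step 3: On |z| = 1: |g| = 13 and |h| <= 1 + 11 = 12
Step 4: Since 13 > 12, |h| < |g| on |z| = 1, so by Rouche f has the same number of zeros as g inside |z| < 1
Step 5: g(z) = 13z has 1 zero (at the origin, multiplicity 1) inside |z| < 1. Answer = 1

1


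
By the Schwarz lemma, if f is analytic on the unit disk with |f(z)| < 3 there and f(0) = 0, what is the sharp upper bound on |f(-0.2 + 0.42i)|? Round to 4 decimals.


Step 1: g = f/3 maps D -> D with g(0) = 0, so by the Schwarz lemma |g(z)| <= |z|, i.e. |f(z)| <= 3|z|; this is sharp (f(z) = 3z).
Step 2: |z0|^2 = (-0.2)^2 + 0.42^2 = 0.2164
Step 3: |z0| = sqrt(0.2164) = 0.465188
Step 4: Best bound = 3 * |z0| = 3 * 0.465188 = 1.3956

1.3956


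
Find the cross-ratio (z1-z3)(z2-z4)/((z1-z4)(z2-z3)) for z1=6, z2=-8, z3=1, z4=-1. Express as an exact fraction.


Step 1: (z1-z3)(z2-z4) = 5 * (-7) = -35
Step 2: (z1-z4)(z2-z3) = 7 * (-9) = -63
Step 3: Cross-ratio = 35/63 = 5/9

5/9


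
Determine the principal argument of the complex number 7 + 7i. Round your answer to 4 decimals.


Step 1: z = 7 + 7i
Step 2: arg(z) = atan2(7, 7)
Step 3: arg(z) = 0.7854

0.7854


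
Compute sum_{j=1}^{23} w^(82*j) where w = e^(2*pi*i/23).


Step 1: The sum sum_{j=1}^{n} w^(k*j) equals n if n | k, else 0.
Step 2: Here n = 23, k = 82
Step 3: Does n divide k? 23 | 82 -> False
Step 4: Sum = 0

0


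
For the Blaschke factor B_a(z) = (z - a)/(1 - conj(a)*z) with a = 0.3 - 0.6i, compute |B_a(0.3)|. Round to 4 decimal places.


Step 1: Numerator z0 - a = 0.3 - (0.3 - 0.6i) = 0 + 0.6i
Step 2: Denominator 1 - conj(a)*z0 = 1 - (0.3 + 0.6i)*0.3 = 0.91 - 0.18i
Step 3: |z0 - a|^2 = 0^2 + 0.6^2 = 0.36; |1 - conj(a)*z0|^2 = 0.91^2 + (-0.18)^2 = 0.8605
Step 4: |B_a(0.3)| = sqrt(0.36 / 0.8605) = sqrt(0.418361)
Step 5: = 0.6468

0.6468


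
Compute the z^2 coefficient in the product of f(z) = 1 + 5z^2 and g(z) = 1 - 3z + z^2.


Step 1: z^2 term in f*g comes from: (1)*(z^2) + (0)*(-3z) + (5z^2)*(1)
Step 2: = 1 + 0 + 5
Step 3: = 6

6


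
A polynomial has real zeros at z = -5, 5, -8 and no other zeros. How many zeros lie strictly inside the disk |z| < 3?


Step 1: Check each root:
  z = -5: |-5| = 5 >= 3
  z = 5: |5| = 5 >= 3
  z = -8: |-8| = 8 >= 3
Step 2: Count = 0

0


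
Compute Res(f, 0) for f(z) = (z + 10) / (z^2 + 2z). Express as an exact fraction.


Step 1: Q(z) = z^2 + 2z = (z)(z + 2)
Step 2: Q'(z) = 2z + 2
Step 3: Q'(0) = 2, P(0) = 10
Step 4: Res = P(0)/Q'(0) = 10/2 = 5

5


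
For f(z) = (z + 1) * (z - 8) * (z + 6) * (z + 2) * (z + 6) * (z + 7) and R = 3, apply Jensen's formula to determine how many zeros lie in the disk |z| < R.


Jensen's formula: (1/2pi)*integral log|f(Re^it)|dt = log|f(0)| + sum_{|a_k|<R} log(R/|a_k|)
Step 1: f(0) = 1 * (-8) * 6 * 2 * 6 * 7 = -4032
Step 2: log|f(0)| = log|-1| + log|8| + log|-6| + log|-2| + log|-6| + log|-7| = 8.302
Step 3: Zeros inside |z| < 3: -1, -2
Step 4: Jensen sum = log(3/1) + log(3/2) = 1.5041
Step 5: n(R) = number of terms in the Jensen sum = count of zeros inside |z| < 3 = 2

2


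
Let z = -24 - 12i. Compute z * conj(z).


Step 1: conj(z) = -24 + 12i
Step 2: z * conj(z) = (-24)^2 + (-12)^2
Step 3: = 576 + 144 = 720

720


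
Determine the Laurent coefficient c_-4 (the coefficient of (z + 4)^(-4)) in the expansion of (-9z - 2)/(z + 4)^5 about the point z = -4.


Step 1: Write the numerator in powers of (z + 4): -9z - 2 = -9(z + 4) + (-9*(-4) - 2) = -9(z + 4) + 34
Step 2: Divide by (z + 4)^5: f(z) = 34(z + 4)^(-5) - 9(z + 4)^(-4)
Step 3: This finite sum is the Laurent series of f about z = -4.
Step 4: Coefficient of (z + 4)^(-4) = coefficient of (z + 4) in the re-centred numerator = -9

-9


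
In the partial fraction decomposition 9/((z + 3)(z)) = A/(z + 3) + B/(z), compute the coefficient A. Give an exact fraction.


Step 1: Multiply both sides by (z + 3) and set z = -3
Step 2: A = 9 / (-3 - 0)
Step 3: A = 9 / (-3)
Step 4: A = -3

-3


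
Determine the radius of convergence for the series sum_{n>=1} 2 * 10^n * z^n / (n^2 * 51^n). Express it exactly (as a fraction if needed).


Step 1: General term a_n = 2 * 10^n / (n^2 * 51^n)
Step 2: By the root test, |a_n|^(1/n) = 2^(1/n) * 10 / (n^(2/n) * 51) -> 10/51 as n -> infinity (since 2^(1/n) -> 1 and n^(2/n) -> 1)
Step 3: R = 1/lim|a_n|^(1/n) = 51/10

51/10


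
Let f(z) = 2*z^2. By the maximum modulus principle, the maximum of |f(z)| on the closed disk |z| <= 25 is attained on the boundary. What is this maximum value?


Step 1: On |z| = 25, |f(z)| = 2 * |z|^2 = 2 * 25^2
Step 2: By maximum modulus principle, maximum is on boundary.
Step 3: Maximum = 2 * 625 = 1250

1250


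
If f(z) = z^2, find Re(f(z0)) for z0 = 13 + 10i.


Step 1: z0 = 13 + 10i
Step 2: z0^2 = 13^2 - 10^2 + 260i
Step 3: real part = 169 - 100 = 69

69


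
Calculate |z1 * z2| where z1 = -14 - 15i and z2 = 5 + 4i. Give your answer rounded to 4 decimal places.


Step 1: |z1| = sqrt((-14)^2 + (-15)^2) = sqrt(421)
Step 2: |z2| = sqrt(5^2 + 4^2) = sqrt(41)
Step 3: |z1*z2| = |z1|*|z2| = sqrt(421) * sqrt(41) = sqrt(421 * 41) = sqrt(17261)
Step 4: = 131.3811

131.3811


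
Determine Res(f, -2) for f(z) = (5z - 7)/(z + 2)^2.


Step 1: Pole of order 2 at z = -2
Step 2: Res = lim d/dz [(z + 2)^2 * f(z)] as z -> -2
Step 3: (z + 2)^2 * f(z) = 5z - 7
Step 4: d/dz[5z - 7] = 5

5


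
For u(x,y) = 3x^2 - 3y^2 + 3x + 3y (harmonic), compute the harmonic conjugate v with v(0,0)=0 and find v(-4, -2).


Step 1: v_x = -u_y = 6y - 3
Step 2: v_y = u_x = 6x + 3
Step 3: v = 6xy - 3x + 3y + C
Step 4: v(0,0) = 0 => C = 0
Step 5: v(-4, -2) = 54

54


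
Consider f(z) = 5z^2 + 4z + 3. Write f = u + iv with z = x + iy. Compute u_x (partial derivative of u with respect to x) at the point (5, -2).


Step 1: f(z) = 5(x+iy)^2 + 4(x+iy) + 3
Step 2: u = 5(x^2 - y^2) + 4x + 3
Step 3: u_x = 10x + 4
Step 4: At (5, -2): u_x = 50 + 4 = 54

54
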